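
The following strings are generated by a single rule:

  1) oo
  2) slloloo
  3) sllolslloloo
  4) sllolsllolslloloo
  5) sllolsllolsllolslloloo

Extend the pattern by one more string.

sllolsllolsllolsllolslloloo

Every step adds sllol at the front: s(k+1) = sllol·s(k).
So the next term is sllol·sllolsllolsllolslloloo.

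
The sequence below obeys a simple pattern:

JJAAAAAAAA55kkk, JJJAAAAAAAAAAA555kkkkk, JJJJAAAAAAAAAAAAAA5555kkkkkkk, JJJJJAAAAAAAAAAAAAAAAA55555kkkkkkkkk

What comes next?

Reading off run lengths: J runs 2, 3, 4, 5; A runs 8, 11, 14, 17; 5 runs 2, 3, 4, 5; k runs 3, 5, 7, 9 — each is linear in n, where the shown terms are n = 2, 3, 4, 5.
For the next term, n = 6, so the run lengths are 6, 20, 6, 11.

JJJJJJAAAAAAAAAAAAAAAAAAAA555555kkkkkkkkkkk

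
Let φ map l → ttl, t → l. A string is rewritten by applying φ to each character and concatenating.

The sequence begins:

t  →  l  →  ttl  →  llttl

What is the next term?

ttlttlllttl

Apply φ to llttl symbol by symbol: l→ttl, l→ttl, t→l, t→l, l→ttl; joined: ttl ttl l l ttl.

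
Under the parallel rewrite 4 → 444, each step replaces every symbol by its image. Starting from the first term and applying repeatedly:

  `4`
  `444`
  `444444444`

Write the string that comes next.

444444444444444444444444444

Expanding 444444444: 4→444, 4→444, 4→444, 4→444, 4→444, 4→444, 4→444, 4→444, 4→444. Concatenated: 444 444 444 444 444 444 444 444 444.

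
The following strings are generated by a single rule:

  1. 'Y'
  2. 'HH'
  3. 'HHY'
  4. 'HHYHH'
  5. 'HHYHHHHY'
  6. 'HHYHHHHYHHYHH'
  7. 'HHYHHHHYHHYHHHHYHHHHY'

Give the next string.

From term 3 onward, concatenate the last term with the second-to-last: HH·Y = HHY, HHY·HH = HHYHH, …
The next term joins HHYHHHHYHHYHHHHYHHHHY and HHYHHHHYHHYHH.

HHYHHHHYHHYHHHHYHHHHYHHYHHHHYHHYHH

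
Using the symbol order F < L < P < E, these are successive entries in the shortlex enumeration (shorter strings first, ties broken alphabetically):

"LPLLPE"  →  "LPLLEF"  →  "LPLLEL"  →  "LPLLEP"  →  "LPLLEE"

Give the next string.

Find the rightmost character of LPLLEE below E, bump it to the next letter, and reset everything to its right to F.

LPLPFF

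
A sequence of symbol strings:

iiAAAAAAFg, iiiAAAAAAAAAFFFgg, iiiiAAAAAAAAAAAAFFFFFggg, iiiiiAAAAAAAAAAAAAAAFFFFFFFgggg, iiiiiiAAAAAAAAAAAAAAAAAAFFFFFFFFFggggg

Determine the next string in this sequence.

Term n consists of n+1 i's, followed by 3n+3 A's, followed by 2n-1 F's, followed by n g's (n = 1, 2, …).
Setting n = 6 gives 7, 21, 11, 6 characters in each block.

iiiiiiiAAAAAAAAAAAAAAAAAAAAAFFFFFFFFFFFgggggg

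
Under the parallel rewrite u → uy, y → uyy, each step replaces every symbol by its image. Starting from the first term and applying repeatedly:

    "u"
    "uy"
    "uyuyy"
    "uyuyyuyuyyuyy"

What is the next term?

uyuyyuyuyyuyyuyuyyuyuyyuyyuyuyyuyy

Applying the rule to each of the 13 symbols of uyuyyuyuyyuyy gives the pieces uy uyy uy uyy uyy uy uyy uy uyy uyy uy uyy uyy, which concatenate to the answer.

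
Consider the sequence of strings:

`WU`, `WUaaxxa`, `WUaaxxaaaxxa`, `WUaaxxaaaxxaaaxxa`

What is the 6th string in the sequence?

WUaaxxaaaxxaaaxxaaaxxaaaxxa

Each term is the previous one with aaxxa appended.
From WUaaxxaaaxxaaaxxa, 2 further steps: WUaaxxaaaxxaaaxxa → WUaaxxaaaxxaaaxxaaaxxa → (answer).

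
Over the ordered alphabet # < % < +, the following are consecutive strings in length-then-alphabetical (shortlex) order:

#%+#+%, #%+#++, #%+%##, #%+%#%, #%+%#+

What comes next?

#%+%%#

Find the rightmost character of #%+%#+ below +, bump it to the next letter, and reset everything to its right to #.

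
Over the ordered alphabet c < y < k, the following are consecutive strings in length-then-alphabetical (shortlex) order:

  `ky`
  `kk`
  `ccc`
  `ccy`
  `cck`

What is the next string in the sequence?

Find the rightmost character of cck below k, bump it to the next letter, and reset everything to its right to c.

cyc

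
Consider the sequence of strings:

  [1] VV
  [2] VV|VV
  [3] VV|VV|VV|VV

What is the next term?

Every step duplicates the string with '|' between the halves.
One more doubling of VV|VV|VV|VV gives the answer.

VV|VV|VV|VV|VV|VV|VV|VV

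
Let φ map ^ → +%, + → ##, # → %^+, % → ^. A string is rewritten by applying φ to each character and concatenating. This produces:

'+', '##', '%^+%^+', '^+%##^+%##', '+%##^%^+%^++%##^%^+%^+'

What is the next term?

##^%^+%^++%^+%##^+%####^%^+%^++%^+%##^+%##

φ(+%##^%^+%^++%##^%^+%^+) expands symbol-by-symbol to ## ^ %^+ %^+ +% ^ +% ## ^ +% ## ## ^ %^+ %^+ +% ^ +% ## ^ +% ##; joining the 22 pieces gives the next term.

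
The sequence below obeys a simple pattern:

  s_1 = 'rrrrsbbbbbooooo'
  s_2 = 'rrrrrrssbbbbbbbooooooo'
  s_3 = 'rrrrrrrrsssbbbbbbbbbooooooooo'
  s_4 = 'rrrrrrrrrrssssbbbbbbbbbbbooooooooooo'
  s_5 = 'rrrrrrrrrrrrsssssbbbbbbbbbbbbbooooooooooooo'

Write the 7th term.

Each string has the form r^{2n+2} s^{n} b^{2n+3} o^{2n+3} (n = 1, 2, …).
Setting n = 7 gives 16, 7, 17, 17 characters in each block.

rrrrrrrrrrrrrrrrsssssssbbbbbbbbbbbbbbbbbooooooooooooooooo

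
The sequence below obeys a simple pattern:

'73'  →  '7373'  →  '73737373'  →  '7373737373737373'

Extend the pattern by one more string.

Every step duplicates the string.
So the next term is two copies of 7373737373737373.

73737373737373737373737373737373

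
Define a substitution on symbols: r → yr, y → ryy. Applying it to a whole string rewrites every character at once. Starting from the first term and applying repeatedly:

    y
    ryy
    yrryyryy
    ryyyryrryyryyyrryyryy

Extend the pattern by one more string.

Rewriting the 21 symbols of ryyyryrryyryyyrryyryy one by one yields yr ryy ryy ryy yr ryy yr yr ryy ryy yr ryy ryy ryy yr yr ryy ryy yr ryy ryy; concatenated:

yrryyryyryyyrryyyryrryyryyyrryyryyryyyryrryyryyyrryyryy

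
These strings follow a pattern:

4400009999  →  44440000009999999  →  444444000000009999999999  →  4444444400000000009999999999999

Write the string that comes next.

The n-th term is 2n 4's then 2n+2 0's then 3n+1 9's (n = 1, 2, …).
Setting n = 5 gives 10, 12, 16 characters in each block.

44444444440000000000009999999999999999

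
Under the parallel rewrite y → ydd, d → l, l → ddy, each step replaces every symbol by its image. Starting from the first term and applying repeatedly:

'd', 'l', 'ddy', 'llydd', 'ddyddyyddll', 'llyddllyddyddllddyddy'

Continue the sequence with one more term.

Applying the rule to each of the 21 symbols of llyddllyddyddllddyddy gives the pieces ddy ddy ydd l l ddy ddy ydd l l ydd l l ddy ddy l l ydd l l ydd, which concatenate to the answer.

ddyddyyddllddyddyyddllyddllddyddyllyddllydd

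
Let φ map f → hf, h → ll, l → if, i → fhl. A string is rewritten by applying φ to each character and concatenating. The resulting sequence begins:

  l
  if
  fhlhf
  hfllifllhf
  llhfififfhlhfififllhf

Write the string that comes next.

ififllhffhlhffhlhfhfllifllhffhlhffhlhfififllhf

φ(llhfififfhlhfififllhf) expands symbol-by-symbol to if if ll hf fhl hf fhl hf hf ll if ll hf fhl hf fhl hf if if ll hf; joining the 21 pieces gives the next term.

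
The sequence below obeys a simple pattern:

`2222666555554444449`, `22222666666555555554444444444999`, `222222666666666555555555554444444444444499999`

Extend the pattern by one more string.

2222222666666666666555555555555554444444444444444449999999

Term n consists of n+3 2's, followed by 3n 6's, followed by 3n+2 5's, followed by 4n+2 4's, followed by 2n-1 9's (n = 1, 2, …).
Setting n = 4 gives 7, 12, 14, 18, 7 characters in each block.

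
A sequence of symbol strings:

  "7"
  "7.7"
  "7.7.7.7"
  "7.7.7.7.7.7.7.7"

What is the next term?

7.7.7.7.7.7.7.7.7.7.7.7.7.7.7.7

Every step duplicates the string with '.' between the halves.
One more doubling of 7.7.7.7.7.7.7.7 gives the answer.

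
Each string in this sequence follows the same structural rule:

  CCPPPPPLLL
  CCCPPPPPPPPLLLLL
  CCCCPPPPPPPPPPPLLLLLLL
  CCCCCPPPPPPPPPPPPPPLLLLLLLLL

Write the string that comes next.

Term n consists of n+1 C's, followed by 3n+2 P's, followed by 2n+1 L's (n = 1, 2, …).
At n = 5 the blocks have lengths 6, 17, 11.

CCCCCCPPPPPPPPPPPPPPPPPLLLLLLLLLLL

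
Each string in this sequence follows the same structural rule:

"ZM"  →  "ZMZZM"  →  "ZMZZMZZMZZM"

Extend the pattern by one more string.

s(k+1) = s(k)·Z·s(k) — each term doubles the last with 'Z' between the halves.
Doubling ZMZZMZZMZZM with 'Z' between the halves:

ZMZZMZZMZZMZZMZZMZZMZZM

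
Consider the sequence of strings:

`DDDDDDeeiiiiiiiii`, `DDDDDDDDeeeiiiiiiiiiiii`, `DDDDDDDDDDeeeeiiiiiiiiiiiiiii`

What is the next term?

DDDDDDDDDDDDeeeeeiiiiiiiiiiiiiiiiii

Term n consists of 2n+2 D's, followed by n e's, followed by 3n+3 i's, where the shown terms are n = 2, 3, 4.
Setting n = 5 gives 12, 5, 18 characters in each block.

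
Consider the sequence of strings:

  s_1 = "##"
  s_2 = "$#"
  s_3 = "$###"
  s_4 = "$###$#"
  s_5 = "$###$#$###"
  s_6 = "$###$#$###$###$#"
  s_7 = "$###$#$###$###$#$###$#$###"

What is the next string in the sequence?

This is a Fibonacci-style word recurrence s(k) = s(k−1)·s(k−2): e.g. $#·## = $###.
The next term joins $###$#$###$###$#$###$#$### and $###$#$###$###$#.

$###$#$###$###$#$###$#$###$###$#$###$###$#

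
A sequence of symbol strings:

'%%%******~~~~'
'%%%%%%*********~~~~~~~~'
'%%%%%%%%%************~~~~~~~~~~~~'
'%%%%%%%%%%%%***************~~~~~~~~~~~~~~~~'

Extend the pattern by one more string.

The n-th term is 3n %'s then 3n+3 *'s then 4n ~'s (n = 1, 2, …).
Setting n = 5 gives 15, 18, 20 characters in each block.

%%%%%%%%%%%%%%%******************~~~~~~~~~~~~~~~~~~~~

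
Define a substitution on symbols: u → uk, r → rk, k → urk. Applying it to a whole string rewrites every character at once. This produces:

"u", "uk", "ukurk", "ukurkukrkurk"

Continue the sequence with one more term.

ukurkukrkurkukurkrkurkukrkurk

Apply φ to ukurkukrkurk symbol by symbol: u→uk, k→urk, u→uk, r→rk, k→urk, u→uk, k→urk, r→rk, k→urk, u→uk, r→rk, k→urk; joined: uk urk uk rk urk uk urk rk urk uk rk urk.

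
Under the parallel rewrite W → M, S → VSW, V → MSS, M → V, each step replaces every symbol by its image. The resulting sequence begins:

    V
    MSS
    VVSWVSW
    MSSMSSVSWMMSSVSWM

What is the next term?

Replace each of the 17 characters of MSSMSSVSWMMSSVSWM in place — V VSW VSW V VSW VSW MSS VSW M V V VSW VSW MSS VSW M V — and concatenate.

VVSWVSWVVSWVSWMSSVSWMVVVSWVSWMSSVSWMV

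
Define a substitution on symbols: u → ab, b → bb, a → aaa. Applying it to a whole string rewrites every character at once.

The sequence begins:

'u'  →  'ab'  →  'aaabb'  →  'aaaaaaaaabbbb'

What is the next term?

aaaaaaaaaaaaaaaaaaaaaaaaaaabbbbbbbb

Applying the rule to each of the 13 symbols of aaaaaaaaabbbb gives the pieces aaa aaa aaa aaa aaa aaa aaa aaa aaa bb bb bb bb, which concatenate to the answer.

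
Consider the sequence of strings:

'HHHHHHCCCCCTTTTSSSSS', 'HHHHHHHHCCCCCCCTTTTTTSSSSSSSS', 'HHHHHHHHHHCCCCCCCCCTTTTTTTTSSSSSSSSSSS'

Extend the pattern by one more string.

Term n consists of 2n+2 H's, followed by 2n+1 C's, followed by 2n T's, followed by 3n-1 S's, where the shown terms are n = 2, 3, 4.
For the next term, n = 5, so the run lengths are 12, 11, 10, 14.

HHHHHHHHHHHHCCCCCCCCCCCTTTTTTTTTTSSSSSSSSSSSSSS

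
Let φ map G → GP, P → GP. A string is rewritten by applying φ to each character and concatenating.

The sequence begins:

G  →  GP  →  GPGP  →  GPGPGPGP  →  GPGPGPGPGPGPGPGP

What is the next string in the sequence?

GPGPGPGPGPGPGPGPGPGPGPGPGPGPGPGP

Applying the rule to each of the 16 symbols of GPGPGPGPGPGPGPGP gives the pieces GP GP GP GP GP GP GP GP GP GP GP GP GP GP GP GP, which concatenate to the answer.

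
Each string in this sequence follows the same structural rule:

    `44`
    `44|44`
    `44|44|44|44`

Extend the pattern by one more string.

Every step duplicates the string with '|' between the halves.
So the next term is two copies of 44|44|44|44 with '|' between the halves.

44|44|44|44|44|44|44|44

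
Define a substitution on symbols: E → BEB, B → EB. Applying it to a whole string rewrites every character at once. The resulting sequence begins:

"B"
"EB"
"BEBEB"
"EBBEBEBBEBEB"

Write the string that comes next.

Rewriting each symbol of EBBEBEBBEBEB: E→BEB, B→EB, B→EB, E→BEB, B→EB, E→BEB, B→EB, B→EB, E→BEB, B→EB, E→BEB, B→EB, which concatenates to BEB EB EB BEB EB BEB EB EB BEB EB BEB EB.

BEBEBEBBEBEBBEBEBEBBEBEBBEBEB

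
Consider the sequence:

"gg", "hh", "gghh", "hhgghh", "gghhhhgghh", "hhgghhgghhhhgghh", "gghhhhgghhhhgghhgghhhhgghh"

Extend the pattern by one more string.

Each term (from the third on) is the two preceding terms concatenated in order: term 3 = gg·hh = gghh.
So term 8 is hhgghhgghhhhgghh·gghhhhgghhhhgghhgghhhhgghh.

hhgghhgghhhhgghhgghhhhgghhhhgghhgghhhhgghh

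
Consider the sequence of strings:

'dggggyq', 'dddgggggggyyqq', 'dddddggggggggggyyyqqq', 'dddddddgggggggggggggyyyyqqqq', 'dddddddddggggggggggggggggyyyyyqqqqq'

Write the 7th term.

dddddddddddddggggggggggggggggggggggyyyyyyyqqqqqqq

The n-th term is 2n-1 d's then 3n+1 g's then n y's then n q's (n = 1, 2, …).
For term 7, n = 7, so the run lengths are 13, 22, 7, 7.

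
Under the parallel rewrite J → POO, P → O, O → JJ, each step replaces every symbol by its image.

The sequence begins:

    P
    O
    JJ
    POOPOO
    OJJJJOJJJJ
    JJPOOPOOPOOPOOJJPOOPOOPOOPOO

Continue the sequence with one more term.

POOPOOOJJJJOJJJJOJJJJOJJJJPOOPOOOJJJJOJJJJOJJJJOJJJJ

Replace each of the 28 characters of JJPOOPOOPOOPOOJJPOOPOOPOOPOO in place — POO POO O JJ JJ O JJ JJ O JJ JJ O JJ JJ POO POO O JJ JJ O JJ JJ O JJ JJ O JJ JJ — and concatenate.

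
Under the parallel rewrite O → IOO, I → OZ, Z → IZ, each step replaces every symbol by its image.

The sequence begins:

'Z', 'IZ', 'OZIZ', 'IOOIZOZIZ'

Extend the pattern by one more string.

OZIOOIOOOZIZIOOIZOZIZ

Apply φ to IOOIZOZIZ symbol by symbol: I→OZ, O→IOO, O→IOO, I→OZ, Z→IZ, O→IOO, Z→IZ, I→OZ, Z→IZ; joined: OZ IOO IOO OZ IZ IOO IZ OZ IZ.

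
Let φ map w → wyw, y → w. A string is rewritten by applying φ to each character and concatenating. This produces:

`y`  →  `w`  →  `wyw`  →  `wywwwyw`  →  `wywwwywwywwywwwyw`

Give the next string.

wywwwywwywwywwwywwywwwywwywwwywwywwywwwyw

Replace each of the 17 characters of wywwwywwywwywwwyw in place — wyw w wyw wyw wyw w wyw wyw w wyw wyw w wyw wyw wyw w wyw — and concatenate.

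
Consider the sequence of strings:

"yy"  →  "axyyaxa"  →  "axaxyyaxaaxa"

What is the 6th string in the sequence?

axaxaxaxaxyyaxaaxaaxaaxaaxa

s(k+1) = ax·s(k)·axa, so each term gains ax as a prefix and axa as a suffix.
From axaxyyaxaaxa, 3 further steps: axaxyyaxaaxa → axaxaxyyaxaaxaaxa → axaxaxaxyyaxaaxaaxaaxa → (answer).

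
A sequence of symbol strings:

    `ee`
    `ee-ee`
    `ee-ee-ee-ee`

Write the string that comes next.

Every step duplicates the string with '-' between the halves.
One more doubling of ee-ee-ee-ee gives the answer.

ee-ee-ee-ee-ee-ee-ee-ee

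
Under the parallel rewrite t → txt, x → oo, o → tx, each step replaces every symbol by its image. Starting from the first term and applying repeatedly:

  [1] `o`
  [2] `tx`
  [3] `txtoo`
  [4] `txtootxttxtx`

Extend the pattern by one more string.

Rewriting each symbol of txtootxttxtx: t→txt, x→oo, t→txt, o→tx, o→tx, t→txt, x→oo, t→txt, t→txt, x→oo, t→txt, x→oo, which concatenates to txt oo txt tx tx txt oo txt txt oo txt oo.

txtootxttxtxtxtootxttxtootxtoo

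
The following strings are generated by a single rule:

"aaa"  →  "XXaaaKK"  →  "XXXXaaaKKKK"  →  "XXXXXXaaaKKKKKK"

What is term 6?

XXXXXXXXXXaaaKKKKKKKKKK

s(k+1) = XX·s(k)·KK, so each term gains XX as a prefix and KK as a suffix.
From XXXXXXaaaKKKKKK, 2 further steps: XXXXXXaaaKKKKKK → XXXXXXXXaaaKKKKKKKK → (answer).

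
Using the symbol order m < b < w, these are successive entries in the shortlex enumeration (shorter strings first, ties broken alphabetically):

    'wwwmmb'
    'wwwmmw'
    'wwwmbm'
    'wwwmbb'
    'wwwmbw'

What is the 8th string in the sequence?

wwwmww

Advancing 3 positions from wwwmbw through wwwmbw → wwwmwm → wwwmwb reaches term 8.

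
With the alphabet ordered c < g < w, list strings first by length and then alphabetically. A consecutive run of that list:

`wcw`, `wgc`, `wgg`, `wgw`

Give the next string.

Find the rightmost character of wgw below w, bump it to the next letter, and reset everything to its right to c.

wwc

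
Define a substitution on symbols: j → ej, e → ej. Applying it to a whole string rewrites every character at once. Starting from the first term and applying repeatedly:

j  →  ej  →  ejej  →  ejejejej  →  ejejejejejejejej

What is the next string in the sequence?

Applying the rule to each of the 16 symbols of ejejejejejejejej gives the pieces ej ej ej ej ej ej ej ej ej ej ej ej ej ej ej ej, which concatenate to the answer.

ejejejejejejejejejejejejejejejej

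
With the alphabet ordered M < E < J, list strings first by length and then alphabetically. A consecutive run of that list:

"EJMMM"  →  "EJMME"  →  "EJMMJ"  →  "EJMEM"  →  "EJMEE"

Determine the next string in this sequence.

EJMEJ

Find the rightmost character of EJMEE below J, bump it to the next letter, and reset everything to its right to M.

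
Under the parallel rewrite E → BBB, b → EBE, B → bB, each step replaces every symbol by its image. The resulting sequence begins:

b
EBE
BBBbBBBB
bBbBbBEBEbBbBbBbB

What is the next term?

Rewriting the 17 symbols of bBbBbBEBEbBbBbBbB one by one yields EBE bB EBE bB EBE bB BBB bB BBB EBE bB EBE bB EBE bB EBE bB; concatenated:

EBEbBEBEbBEBEbBBBBbBBBBEBEbBEBEbBEBEbBEBEbB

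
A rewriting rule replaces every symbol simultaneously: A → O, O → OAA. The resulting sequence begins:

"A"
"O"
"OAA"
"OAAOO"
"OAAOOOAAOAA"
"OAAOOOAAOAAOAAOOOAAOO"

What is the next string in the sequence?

OAAOOOAAOAAOAAOOOAAOOOAAOOOAAOAAOAAOOOAAOAA

φ(OAAOOOAAOAAOAAOOOAAOO) expands symbol-by-symbol to OAA O O OAA OAA OAA O O OAA O O OAA O O OAA OAA OAA O O OAA OAA; joining the 21 pieces gives the next term.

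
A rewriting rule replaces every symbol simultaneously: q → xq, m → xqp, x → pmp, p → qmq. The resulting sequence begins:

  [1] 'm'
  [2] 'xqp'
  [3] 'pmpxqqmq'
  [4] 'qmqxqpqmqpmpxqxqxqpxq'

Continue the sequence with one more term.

Rewriting the 21 symbols of qmqxqpqmqpmpxqxqxqpxq one by one yields xq xqp xq pmp xq qmq xq xqp xq qmq xqp qmq pmp xq pmp xq pmp xq qmq pmp xq; concatenated:

xqxqpxqpmpxqqmqxqxqpxqqmqxqpqmqpmpxqpmpxqpmpxqqmqpmpxq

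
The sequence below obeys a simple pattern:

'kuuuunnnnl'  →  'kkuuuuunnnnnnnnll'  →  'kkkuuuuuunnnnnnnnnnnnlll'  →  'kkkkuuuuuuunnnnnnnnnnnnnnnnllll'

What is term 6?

The n-th term is n k's then n+3 u's then 4n n's then n l's (n = 1, 2, …).
At n = 6 the blocks have lengths 6, 9, 24, 6.

kkkkkkuuuuuuuuunnnnnnnnnnnnnnnnnnnnnnnnllllll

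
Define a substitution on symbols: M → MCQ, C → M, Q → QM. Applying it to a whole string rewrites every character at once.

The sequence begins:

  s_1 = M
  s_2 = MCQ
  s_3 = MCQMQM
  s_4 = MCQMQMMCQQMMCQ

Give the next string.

Applying the rule to each of the 14 symbols of MCQMQMMCQQMMCQ gives the pieces MCQ M QM MCQ QM MCQ MCQ M QM QM MCQ MCQ M QM, which concatenate to the answer.

MCQMQMMCQQMMCQMCQMQMQMMCQMCQMQM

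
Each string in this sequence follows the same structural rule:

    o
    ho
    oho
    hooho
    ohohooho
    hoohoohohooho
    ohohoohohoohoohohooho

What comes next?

hoohoohohoohoohohoohohoohoohohooho

This is a Fibonacci-style word recurrence s(k) = s(k−2)·s(k−1): e.g. o·ho = oho.
So term 8 is hoohoohohooho·ohohoohohoohoohohooho.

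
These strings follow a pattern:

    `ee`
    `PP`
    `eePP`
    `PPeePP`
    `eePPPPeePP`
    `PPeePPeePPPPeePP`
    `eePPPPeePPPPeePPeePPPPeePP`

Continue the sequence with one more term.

Each term (from the third on) is the two preceding terms concatenated in order: term 3 = ee·PP = eePP.
The next term joins PPeePPeePPPPeePP and eePPPPeePPPPeePPeePPPPeePP.

PPeePPeePPPPeePPeePPPPeePPPPeePPeePPPPeePP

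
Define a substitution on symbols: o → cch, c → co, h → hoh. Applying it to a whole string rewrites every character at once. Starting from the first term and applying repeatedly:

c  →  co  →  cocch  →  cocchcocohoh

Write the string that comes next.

Expanding cocchcocohoh: c→co, o→cch, c→co, c→co, h→hoh, c→co, o→cch, c→co, o→cch, h→hoh, o→cch, h→hoh. Concatenated: co cch co co hoh co cch co cch hoh cch hoh.

cocchcocohohcocchcocchhohcchhoh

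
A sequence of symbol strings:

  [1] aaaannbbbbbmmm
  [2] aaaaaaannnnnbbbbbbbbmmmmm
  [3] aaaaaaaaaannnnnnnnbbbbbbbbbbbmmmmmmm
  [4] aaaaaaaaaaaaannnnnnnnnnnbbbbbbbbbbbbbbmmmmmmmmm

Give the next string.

The n-th term is 3n+1 a's then 3n-1 n's then 3n+2 b's then 2n+1 m's (n = 1, 2, …).
Setting n = 5 gives 16, 14, 17, 11 characters in each block.

aaaaaaaaaaaaaaaannnnnnnnnnnnnnbbbbbbbbbbbbbbbbbmmmmmmmmmmm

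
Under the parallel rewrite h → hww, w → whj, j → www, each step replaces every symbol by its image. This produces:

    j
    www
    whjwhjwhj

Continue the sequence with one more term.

whjhwwwwwwhjhwwwwwwhjhwwwww

Apply φ to whjwhjwhj symbol by symbol: w→whj, h→hww, j→www, w→whj, h→hww, j→www, w→whj, h→hww, j→www; joined: whj hww www whj hww www whj hww www.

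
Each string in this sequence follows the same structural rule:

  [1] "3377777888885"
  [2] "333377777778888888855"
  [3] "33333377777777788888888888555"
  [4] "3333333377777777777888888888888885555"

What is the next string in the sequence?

333333333377777777777778888888888888888855555

The n-th term is 2n 3's then 2n+3 7's then 3n+2 8's then n 5's (n = 1, 2, …).
For the next term, n = 5, so the run lengths are 10, 13, 17, 5.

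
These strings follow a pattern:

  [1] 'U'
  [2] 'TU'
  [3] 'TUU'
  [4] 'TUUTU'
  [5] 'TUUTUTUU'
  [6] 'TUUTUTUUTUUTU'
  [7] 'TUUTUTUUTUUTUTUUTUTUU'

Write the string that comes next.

Each term (from the third on) is the previous term followed by the one before it: term 3 = TU·U = TUU.
The next term joins TUUTUTUUTUUTUTUUTUTUU and TUUTUTUUTUUTU.

TUUTUTUUTUUTUTUUTUTUUTUUTUTUUTUUTU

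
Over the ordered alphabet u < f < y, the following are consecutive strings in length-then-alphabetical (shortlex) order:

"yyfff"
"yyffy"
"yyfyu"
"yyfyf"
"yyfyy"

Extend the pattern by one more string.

yyyuu

Find the rightmost character of yyfyy below y, bump it to the next letter, and reset everything to its right to u.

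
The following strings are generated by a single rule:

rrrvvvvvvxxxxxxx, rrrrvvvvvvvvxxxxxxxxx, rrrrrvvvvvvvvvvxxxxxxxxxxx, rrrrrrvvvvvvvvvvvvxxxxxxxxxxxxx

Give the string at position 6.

rrrrrrrrvvvvvvvvvvvvvvvvxxxxxxxxxxxxxxxxx

Term n consists of n r's, followed by 2n v's, followed by 2n+1 x's, where the shown terms are n = 3, 4, 5, 6.
At n = 8 the blocks have lengths 8, 16, 17.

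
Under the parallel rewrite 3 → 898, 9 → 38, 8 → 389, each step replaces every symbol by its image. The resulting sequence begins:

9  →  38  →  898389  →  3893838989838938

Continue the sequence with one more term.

Rewriting the 16 symbols of 3893838989838938 one by one yields 898 389 38 898 389 898 389 38 389 38 389 898 389 38 898 389; concatenated:

89838938898389898389383893838989838938898389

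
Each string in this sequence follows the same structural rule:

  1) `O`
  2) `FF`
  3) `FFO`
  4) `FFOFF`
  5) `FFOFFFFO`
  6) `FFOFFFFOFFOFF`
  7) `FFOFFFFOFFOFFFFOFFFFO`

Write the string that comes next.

Each term (from the third on) is the previous term followed by the one before it: term 3 = FF·O = FFO.
Continuing: FFOFFFFOFFOFFFFOFFFFO · FFOFFFFOFFOFF gives term 8.

FFOFFFFOFFOFFFFOFFFFOFFOFFFFOFFOFF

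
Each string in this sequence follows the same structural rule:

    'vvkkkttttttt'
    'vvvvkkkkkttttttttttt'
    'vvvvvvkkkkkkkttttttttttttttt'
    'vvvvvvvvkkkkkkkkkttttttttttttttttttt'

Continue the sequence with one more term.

vvvvvvvvvvkkkkkkkkkkkttttttttttttttttttttttt

Term n consists of 2n v's, followed by 2n+1 k's, followed by 4n+3 t's (n = 1, 2, …).
Setting n = 5 gives 10, 11, 23 characters in each block.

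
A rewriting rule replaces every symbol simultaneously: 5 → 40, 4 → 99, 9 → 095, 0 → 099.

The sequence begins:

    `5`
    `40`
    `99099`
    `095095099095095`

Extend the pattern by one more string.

09909540099095400990950950990954009909540

φ(095095099095095) expands symbol-by-symbol to 099 095 40 099 095 40 099 095 095 099 095 40 099 095 40; joining the 15 pieces gives the next term.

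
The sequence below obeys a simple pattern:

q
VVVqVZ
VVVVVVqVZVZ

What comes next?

s(k+1) = VVV·s(k)·VZ, so each term gains VVV as a prefix and VZ as a suffix.
One more step from VVVVVVqVZVZ gives the answer.

VVVVVVVVVqVZVZVZ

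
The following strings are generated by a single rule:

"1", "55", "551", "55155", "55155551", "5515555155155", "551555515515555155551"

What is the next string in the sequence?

Each term (from the third on) is the previous term followed by the one before it: term 3 = 55·1 = 551.
Continuing: 551555515515555155551 · 5515555155155 gives term 8.

5515555155155551555515515555155155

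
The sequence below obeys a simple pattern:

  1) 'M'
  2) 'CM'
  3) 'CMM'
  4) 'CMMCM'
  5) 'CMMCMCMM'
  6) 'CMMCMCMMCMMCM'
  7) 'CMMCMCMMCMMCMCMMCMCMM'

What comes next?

CMMCMCMMCMMCMCMMCMCMMCMMCMCMMCMMCM

From term 3 onward, concatenate the last term with the second-to-last: CM·M = CMM, CMM·CM = CMMCM, …
Continuing: CMMCMCMMCMMCMCMMCMCMM · CMMCMCMMCMMCM gives term 8.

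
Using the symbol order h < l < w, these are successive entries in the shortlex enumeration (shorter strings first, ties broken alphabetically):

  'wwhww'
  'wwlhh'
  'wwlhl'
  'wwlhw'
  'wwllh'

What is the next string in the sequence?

Find the rightmost character of wwllh below w, bump it to the next letter, and reset everything to its right to h.

wwlll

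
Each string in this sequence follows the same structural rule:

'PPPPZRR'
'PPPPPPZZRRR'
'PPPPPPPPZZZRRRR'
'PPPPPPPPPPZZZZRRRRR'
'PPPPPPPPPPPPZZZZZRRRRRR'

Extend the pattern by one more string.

PPPPPPPPPPPPPPZZZZZZRRRRRRR

Each string has the form P^{2n+2} Z^{n} R^{n+1} (n = 1, 2, …).
Setting n = 6 gives 14, 6, 7 characters in each block.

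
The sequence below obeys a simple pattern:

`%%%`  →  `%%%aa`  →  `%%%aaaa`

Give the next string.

%%%aaaaaa

Each term is the previous one with aa appended.
So the next term is %%%aaaa·aa.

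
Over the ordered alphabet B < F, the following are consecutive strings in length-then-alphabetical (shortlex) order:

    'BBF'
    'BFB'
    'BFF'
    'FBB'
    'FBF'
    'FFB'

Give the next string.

Treat FFB as a base-2 numeral over the given alphabet and add one, carrying through any trailing F's.

FFF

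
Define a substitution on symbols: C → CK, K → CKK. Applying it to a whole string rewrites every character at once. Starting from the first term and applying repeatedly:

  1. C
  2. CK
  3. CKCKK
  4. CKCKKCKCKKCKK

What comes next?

CKCKKCKCKKCKKCKCKKCKCKKCKKCKCKKCKK

φ(CKCKKCKCKKCKK) expands symbol-by-symbol to CK CKK CK CKK CKK CK CKK CK CKK CKK CK CKK CKK; joining the 13 pieces gives the next term.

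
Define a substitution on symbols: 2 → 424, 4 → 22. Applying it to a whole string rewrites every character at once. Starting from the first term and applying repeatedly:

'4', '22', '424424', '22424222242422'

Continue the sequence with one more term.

Rewriting the 14 symbols of 22424222242422 one by one yields 424 424 22 424 22 424 424 424 424 22 424 22 424 424; concatenated:

42442422424224244244244242242422424424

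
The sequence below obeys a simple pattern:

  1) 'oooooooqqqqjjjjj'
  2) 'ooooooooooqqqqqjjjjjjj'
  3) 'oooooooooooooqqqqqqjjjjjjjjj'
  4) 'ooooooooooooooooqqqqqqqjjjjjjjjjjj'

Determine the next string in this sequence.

Reading off run lengths: o runs 7, 10, 13, 16; q runs 4, 5, 6, 7; j runs 5, 7, 9, 11 — each is linear in n, where the shown terms are n = 2, 3, 4, 5.
Setting n = 6 gives 19, 8, 13 characters in each block.

oooooooooooooooooooqqqqqqqqjjjjjjjjjjjjj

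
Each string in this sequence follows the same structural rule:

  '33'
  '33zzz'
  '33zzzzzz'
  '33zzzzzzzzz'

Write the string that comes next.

Every step adds zzz to the end: s(k+1) = s(k)·zzz.
Applying this once more to 33zzzzzzzzz:

33zzzzzzzzzzzz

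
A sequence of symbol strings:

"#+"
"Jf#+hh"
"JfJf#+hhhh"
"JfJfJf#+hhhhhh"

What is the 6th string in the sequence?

s(k+1) = Jf·s(k)·hh, so each term gains Jf as a prefix and hh as a suffix.
From JfJfJf#+hhhhhh, 2 further steps: JfJfJf#+hhhhhh → JfJfJfJf#+hhhhhhhh → (answer).

JfJfJfJfJf#+hhhhhhhhhh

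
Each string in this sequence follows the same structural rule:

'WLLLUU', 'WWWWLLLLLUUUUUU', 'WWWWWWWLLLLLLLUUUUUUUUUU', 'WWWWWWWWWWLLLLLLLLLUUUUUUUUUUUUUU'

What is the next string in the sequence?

WWWWWWWWWWWWWLLLLLLLLLLLUUUUUUUUUUUUUUUUUU

Reading off run lengths: W runs 1, 4, 7, 10; L runs 3, 5, 7, 9; U runs 2, 6, 10, 14 — each is linear in n (n = 1, 2, …).
Setting n = 5 gives 13, 11, 18 characters in each block.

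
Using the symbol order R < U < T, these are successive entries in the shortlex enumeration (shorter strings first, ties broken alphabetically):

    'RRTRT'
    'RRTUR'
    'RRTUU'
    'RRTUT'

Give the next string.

Treat RRTUT as a base-3 numeral over the given alphabet and add one, carrying through any trailing T's.

RRTTR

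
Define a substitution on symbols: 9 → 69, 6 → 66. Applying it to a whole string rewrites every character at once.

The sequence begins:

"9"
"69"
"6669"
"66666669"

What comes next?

Apply φ to 66666669 symbol by symbol: 6→66, 6→66, 6→66, 6→66, 6→66, 6→66, 6→66, 9→69; joined: 66 66 66 66 66 66 66 69.

6666666666666669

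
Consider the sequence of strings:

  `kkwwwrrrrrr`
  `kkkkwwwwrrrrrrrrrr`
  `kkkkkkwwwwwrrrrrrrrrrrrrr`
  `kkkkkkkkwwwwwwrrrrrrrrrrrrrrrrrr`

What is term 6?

kkkkkkkkkkkkwwwwwwwwrrrrrrrrrrrrrrrrrrrrrrrrrr

Term n consists of 2n-2 k's, followed by n+1 w's, followed by 4n-2 r's, where the shown terms are n = 2, 3, 4, 5.
At n = 7 the blocks have lengths 12, 8, 26.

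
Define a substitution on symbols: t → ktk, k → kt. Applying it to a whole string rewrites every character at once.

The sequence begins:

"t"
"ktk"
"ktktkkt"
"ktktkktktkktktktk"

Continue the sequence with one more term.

Applying the rule to each of the 17 symbols of ktktkktktkktktktk gives the pieces kt ktk kt ktk kt kt ktk kt ktk kt kt ktk kt ktk kt ktk kt, which concatenate to the answer.

ktktkktktkktktktkktktkktktktkktktkktktkkt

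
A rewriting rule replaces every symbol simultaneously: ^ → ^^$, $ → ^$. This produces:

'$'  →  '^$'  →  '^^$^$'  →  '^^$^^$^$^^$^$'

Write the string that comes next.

Replace each of the 13 characters of ^^$^^$^$^^$^$ in place — ^^$ ^^$ ^$ ^^$ ^^$ ^$ ^^$ ^$ ^^$ ^^$ ^$ ^^$ ^$ — and concatenate.

^^$^^$^$^^$^^$^$^^$^$^^$^^$^$^^$^$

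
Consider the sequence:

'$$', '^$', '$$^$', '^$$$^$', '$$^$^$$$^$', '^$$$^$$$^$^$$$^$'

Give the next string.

$$^$^$$$^$^$$$^$$$^$^$$$^$

This is a Fibonacci-style word recurrence s(k) = s(k−2)·s(k−1): e.g. $$·^$ = $$^$.
So term 7 is $$^$^$$$^$·^$$$^$$$^$^$$$^$.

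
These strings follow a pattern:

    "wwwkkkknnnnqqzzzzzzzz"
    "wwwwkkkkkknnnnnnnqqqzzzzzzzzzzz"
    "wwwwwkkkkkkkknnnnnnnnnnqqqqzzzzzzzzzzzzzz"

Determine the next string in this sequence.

Reading off run lengths: w runs 3, 4, 5; k runs 4, 6, 8; n runs 4, 7, 10; q runs 2, 3, 4; z runs 8, 11, 14 — each is linear in n, where the shown terms are n = 2, 3, 4.
At n = 5 the blocks have lengths 6, 10, 13, 5, 17.

wwwwwwkkkkkkkkkknnnnnnnnnnnnnqqqqqzzzzzzzzzzzzzzzzz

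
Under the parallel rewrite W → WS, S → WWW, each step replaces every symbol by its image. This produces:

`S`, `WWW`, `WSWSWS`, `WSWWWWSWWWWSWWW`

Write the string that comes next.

Applying the rule to each of the 15 symbols of WSWWWWSWWWWSWWW gives the pieces WS WWW WS WS WS WS WWW WS WS WS WS WWW WS WS WS, which concatenate to the answer.

WSWWWWSWSWSWSWWWWSWSWSWSWWWWSWSWS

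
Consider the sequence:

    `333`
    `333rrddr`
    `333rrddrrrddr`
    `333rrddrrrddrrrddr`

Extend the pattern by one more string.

Every step adds rrddr to the end: s(k+1) = s(k)·rrddr.
Applying this once more to 333rrddrrrddrrrddr:

333rrddrrrddrrrddrrrddr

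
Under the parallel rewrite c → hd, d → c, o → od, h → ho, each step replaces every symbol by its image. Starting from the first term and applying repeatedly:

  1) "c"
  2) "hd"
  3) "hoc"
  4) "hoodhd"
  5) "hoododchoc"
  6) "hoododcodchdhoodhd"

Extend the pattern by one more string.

Rewriting the 18 symbols of hoododcodchdhoodhd one by one yields ho od od c od c hd od c hd ho c ho od od c ho c; concatenated:

hoododcodchdodchdhochoododchoc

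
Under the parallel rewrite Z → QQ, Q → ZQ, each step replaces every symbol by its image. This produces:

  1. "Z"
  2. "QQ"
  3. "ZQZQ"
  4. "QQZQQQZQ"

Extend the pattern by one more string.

Rewriting each symbol of QQZQQQZQ: Q→ZQ, Q→ZQ, Z→QQ, Q→ZQ, Q→ZQ, Q→ZQ, Z→QQ, Q→ZQ, which concatenates to ZQ ZQ QQ ZQ ZQ ZQ QQ ZQ.

ZQZQQQZQZQZQQQZQ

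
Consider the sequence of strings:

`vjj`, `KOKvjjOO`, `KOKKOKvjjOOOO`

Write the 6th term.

Each term wraps the previous one in KOK on the left and OO on the right.
From KOKKOKvjjOOOO, 3 further steps: KOKKOKvjjOOOO → KOKKOKKOKvjjOOOOOO → KOKKOKKOKKOKvjjOOOOOOOO → (answer).

KOKKOKKOKKOKKOKvjjOOOOOOOOOO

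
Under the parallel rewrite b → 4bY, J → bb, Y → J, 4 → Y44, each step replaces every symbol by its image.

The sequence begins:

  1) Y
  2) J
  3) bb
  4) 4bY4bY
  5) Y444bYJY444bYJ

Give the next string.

JY44Y44Y444bYJbbJY44Y44Y444bYJbb

Replace each of the 14 characters of Y444bYJY444bYJ in place — J Y44 Y44 Y44 4bY J bb J Y44 Y44 Y44 4bY J bb — and concatenate.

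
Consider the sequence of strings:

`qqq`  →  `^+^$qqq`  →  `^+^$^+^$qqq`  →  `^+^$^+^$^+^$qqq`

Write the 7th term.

^+^$^+^$^+^$^+^$^+^$^+^$qqq

Every step adds ^+^$ at the front: s(k+1) = ^+^$·s(k).
From ^+^$^+^$^+^$qqq, 3 further steps: ^+^$^+^$^+^$qqq → ^+^$^+^$^+^$^+^$qqq → ^+^$^+^$^+^$^+^$^+^$qqq → (answer).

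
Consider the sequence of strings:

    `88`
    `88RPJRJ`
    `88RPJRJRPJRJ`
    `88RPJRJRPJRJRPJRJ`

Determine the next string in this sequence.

The strings grow by a fixed suffix RPJRJ each time.
Applying this once more to 88RPJRJRPJRJRPJRJ:

88RPJRJRPJRJRPJRJRPJRJ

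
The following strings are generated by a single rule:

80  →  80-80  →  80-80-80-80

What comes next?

80-80-80-80-80-80-80-80

Each string is two copies of the previous one joined by '-'.
So the next term is two copies of 80-80-80-80 with '-' between the halves.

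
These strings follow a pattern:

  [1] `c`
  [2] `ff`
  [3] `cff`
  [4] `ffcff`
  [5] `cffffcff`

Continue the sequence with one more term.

This is a Fibonacci-style word recurrence s(k) = s(k−2)·s(k−1): e.g. c·ff = cff.
The next term joins ffcff and cffffcff.

ffcffcffffcff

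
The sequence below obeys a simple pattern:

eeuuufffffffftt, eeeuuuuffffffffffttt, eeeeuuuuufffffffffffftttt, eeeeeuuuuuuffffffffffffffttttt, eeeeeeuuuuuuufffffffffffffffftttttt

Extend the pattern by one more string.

eeeeeeeuuuuuuuuffffffffffffffffffttttttt

Term n consists of n-1 e's, followed by n u's, followed by 2n+2 f's, followed by n-1 t's, where the shown terms are n = 3, 4, 5, 6, 7.
At n = 8 the blocks have lengths 7, 8, 18, 7.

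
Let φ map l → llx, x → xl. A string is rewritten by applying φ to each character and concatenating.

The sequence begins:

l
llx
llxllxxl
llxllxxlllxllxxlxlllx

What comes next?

llxllxxlllxllxxlxlllxllxllxxlllxllxxlxlllxxlllxllxllxxl

Applying the rule to each of the 21 symbols of llxllxxlllxllxxlxlllx gives the pieces llx llx xl llx llx xl xl llx llx llx xl llx llx xl xl llx xl llx llx llx xl, which concatenate to the answer.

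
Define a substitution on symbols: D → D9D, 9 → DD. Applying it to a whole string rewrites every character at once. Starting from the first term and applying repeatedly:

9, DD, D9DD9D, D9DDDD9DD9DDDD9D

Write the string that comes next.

Rewriting the 16 symbols of D9DDDD9DD9DDDD9D one by one yields D9D DD D9D D9D D9D D9D DD D9D D9D DD D9D D9D D9D D9D DD D9D; concatenated:

D9DDDD9DD9DD9DD9DDDD9DD9DDDD9DD9DD9DD9DDDD9D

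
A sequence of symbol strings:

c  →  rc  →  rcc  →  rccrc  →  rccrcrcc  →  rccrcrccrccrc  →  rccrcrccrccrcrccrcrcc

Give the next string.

From term 3 onward, concatenate the last term with the second-to-last: rc·c = rcc, rcc·rc = rccrc, …
So term 8 is rccrcrccrccrcrccrcrcc·rccrcrccrccrc.

rccrcrccrccrcrccrcrccrccrcrccrccrc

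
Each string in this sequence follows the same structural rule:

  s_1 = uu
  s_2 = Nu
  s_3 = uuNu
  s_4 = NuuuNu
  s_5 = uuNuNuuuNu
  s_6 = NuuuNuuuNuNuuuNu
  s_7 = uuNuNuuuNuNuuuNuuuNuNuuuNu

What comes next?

From term 3 onward, concatenate the second-to-last term with the last: uu·Nu = uuNu, Nu·uuNu = NuuuNu, …
Continuing: NuuuNuuuNuNuuuNu · uuNuNuuuNuNuuuNuuuNuNuuuNu gives term 8.

NuuuNuuuNuNuuuNuuuNuNuuuNuNuuuNuuuNuNuuuNu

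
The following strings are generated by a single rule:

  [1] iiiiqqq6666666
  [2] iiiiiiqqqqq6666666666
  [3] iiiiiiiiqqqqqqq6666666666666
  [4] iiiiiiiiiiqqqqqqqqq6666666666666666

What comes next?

Reading off run lengths: i runs 4, 6, 8, 10; q runs 3, 5, 7, 9; 6 runs 7, 10, 13, 16 — each is linear in n, where the shown terms are n = 2, 3, 4, 5.
At n = 6 the blocks have lengths 12, 11, 19.

iiiiiiiiiiiiqqqqqqqqqqq6666666666666666666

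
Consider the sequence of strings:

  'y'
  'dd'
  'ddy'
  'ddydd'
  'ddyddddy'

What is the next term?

ddyddddyddydd

From term 3 onward, concatenate the last term with the second-to-last: dd·y = ddy, ddy·dd = ddydd, …
The next term joins ddyddddy and ddydd.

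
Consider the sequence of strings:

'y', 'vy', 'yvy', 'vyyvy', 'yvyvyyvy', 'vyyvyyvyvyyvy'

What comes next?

yvyvyyvyvyyvyyvyvyyvy

Each term (from the third on) is the two preceding terms concatenated in order: term 3 = y·vy = yvy.
The next term joins yvyvyyvy and vyyvyyvyvyyvy.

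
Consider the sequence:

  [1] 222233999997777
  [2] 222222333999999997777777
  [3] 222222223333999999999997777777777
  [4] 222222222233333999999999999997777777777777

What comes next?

222222222222333333999999999999999997777777777777777

Each string has the form 2^{2n+2} 3^{n+1} 9^{3n+2} 7^{3n+1} (n = 1, 2, …).
For the next term, n = 5, so the run lengths are 12, 6, 17, 16.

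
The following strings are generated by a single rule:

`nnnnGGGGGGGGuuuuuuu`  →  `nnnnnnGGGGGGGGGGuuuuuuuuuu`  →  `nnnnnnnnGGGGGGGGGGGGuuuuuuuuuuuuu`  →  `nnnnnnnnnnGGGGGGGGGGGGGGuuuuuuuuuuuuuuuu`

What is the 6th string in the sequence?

nnnnnnnnnnnnnnGGGGGGGGGGGGGGGGGGuuuuuuuuuuuuuuuuuuuuuu

Term n consists of 2n-2 n's, followed by 2n+2 G's, followed by 3n-2 u's, where the shown terms are n = 3, 4, 5, 6.
At n = 8 the blocks have lengths 14, 18, 22.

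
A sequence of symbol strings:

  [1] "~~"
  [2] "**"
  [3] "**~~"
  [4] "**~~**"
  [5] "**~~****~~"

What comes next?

**~~****~~**~~**

This is a Fibonacci-style word recurrence s(k) = s(k−1)·s(k−2): e.g. **·~~ = **~~.
The next term joins **~~****~~ and **~~**.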